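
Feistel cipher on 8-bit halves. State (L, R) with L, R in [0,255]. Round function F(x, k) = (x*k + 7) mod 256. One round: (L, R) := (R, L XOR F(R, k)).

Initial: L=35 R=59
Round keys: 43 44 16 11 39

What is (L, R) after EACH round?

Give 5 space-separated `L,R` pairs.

Round 1 (k=43): L=59 R=211
Round 2 (k=44): L=211 R=112
Round 3 (k=16): L=112 R=212
Round 4 (k=11): L=212 R=83
Round 5 (k=39): L=83 R=120

Answer: 59,211 211,112 112,212 212,83 83,120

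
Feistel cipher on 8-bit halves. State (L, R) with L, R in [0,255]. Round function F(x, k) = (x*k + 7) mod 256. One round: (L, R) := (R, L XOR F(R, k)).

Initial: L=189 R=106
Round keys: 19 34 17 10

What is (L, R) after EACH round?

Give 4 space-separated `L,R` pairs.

Round 1 (k=19): L=106 R=88
Round 2 (k=34): L=88 R=221
Round 3 (k=17): L=221 R=236
Round 4 (k=10): L=236 R=226

Answer: 106,88 88,221 221,236 236,226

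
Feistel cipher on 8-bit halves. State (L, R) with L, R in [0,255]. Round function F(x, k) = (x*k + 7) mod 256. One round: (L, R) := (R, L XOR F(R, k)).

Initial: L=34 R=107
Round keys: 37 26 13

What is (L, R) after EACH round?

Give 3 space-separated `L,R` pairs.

Round 1 (k=37): L=107 R=92
Round 2 (k=26): L=92 R=52
Round 3 (k=13): L=52 R=247

Answer: 107,92 92,52 52,247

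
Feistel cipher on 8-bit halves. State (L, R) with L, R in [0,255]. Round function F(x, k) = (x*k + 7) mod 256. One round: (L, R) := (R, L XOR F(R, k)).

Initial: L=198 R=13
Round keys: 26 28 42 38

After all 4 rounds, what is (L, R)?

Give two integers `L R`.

Answer: 92 201

Derivation:
Round 1 (k=26): L=13 R=159
Round 2 (k=28): L=159 R=102
Round 3 (k=42): L=102 R=92
Round 4 (k=38): L=92 R=201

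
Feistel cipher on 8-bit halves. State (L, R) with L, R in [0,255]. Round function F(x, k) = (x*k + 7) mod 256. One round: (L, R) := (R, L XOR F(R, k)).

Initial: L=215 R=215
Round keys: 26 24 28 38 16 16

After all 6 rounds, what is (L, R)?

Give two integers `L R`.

Answer: 218 114

Derivation:
Round 1 (k=26): L=215 R=10
Round 2 (k=24): L=10 R=32
Round 3 (k=28): L=32 R=141
Round 4 (k=38): L=141 R=213
Round 5 (k=16): L=213 R=218
Round 6 (k=16): L=218 R=114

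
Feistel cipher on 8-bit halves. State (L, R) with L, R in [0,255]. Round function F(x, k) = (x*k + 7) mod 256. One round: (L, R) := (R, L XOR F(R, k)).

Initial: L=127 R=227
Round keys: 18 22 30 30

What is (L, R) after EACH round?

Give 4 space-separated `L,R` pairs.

Round 1 (k=18): L=227 R=130
Round 2 (k=22): L=130 R=208
Round 3 (k=30): L=208 R=229
Round 4 (k=30): L=229 R=13

Answer: 227,130 130,208 208,229 229,13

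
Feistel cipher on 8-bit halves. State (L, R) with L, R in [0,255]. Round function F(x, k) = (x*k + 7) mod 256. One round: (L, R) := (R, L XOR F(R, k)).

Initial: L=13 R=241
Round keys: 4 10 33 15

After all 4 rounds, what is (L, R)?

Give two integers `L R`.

Round 1 (k=4): L=241 R=198
Round 2 (k=10): L=198 R=50
Round 3 (k=33): L=50 R=191
Round 4 (k=15): L=191 R=10

Answer: 191 10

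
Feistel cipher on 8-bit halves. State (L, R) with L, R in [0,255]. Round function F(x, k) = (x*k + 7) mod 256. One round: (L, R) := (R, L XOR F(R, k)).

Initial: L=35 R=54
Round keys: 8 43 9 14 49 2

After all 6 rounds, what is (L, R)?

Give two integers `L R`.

Round 1 (k=8): L=54 R=148
Round 2 (k=43): L=148 R=213
Round 3 (k=9): L=213 R=16
Round 4 (k=14): L=16 R=50
Round 5 (k=49): L=50 R=137
Round 6 (k=2): L=137 R=43

Answer: 137 43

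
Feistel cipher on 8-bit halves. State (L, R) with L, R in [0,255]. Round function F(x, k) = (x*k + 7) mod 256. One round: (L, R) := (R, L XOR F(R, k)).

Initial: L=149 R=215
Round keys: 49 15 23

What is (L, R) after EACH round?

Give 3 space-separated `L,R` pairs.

Answer: 215,187 187,43 43,95

Derivation:
Round 1 (k=49): L=215 R=187
Round 2 (k=15): L=187 R=43
Round 3 (k=23): L=43 R=95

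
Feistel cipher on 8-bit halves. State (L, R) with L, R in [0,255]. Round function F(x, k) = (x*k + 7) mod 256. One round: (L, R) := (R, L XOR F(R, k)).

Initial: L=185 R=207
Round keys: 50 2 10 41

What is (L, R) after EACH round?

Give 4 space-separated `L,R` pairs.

Answer: 207,204 204,80 80,235 235,250

Derivation:
Round 1 (k=50): L=207 R=204
Round 2 (k=2): L=204 R=80
Round 3 (k=10): L=80 R=235
Round 4 (k=41): L=235 R=250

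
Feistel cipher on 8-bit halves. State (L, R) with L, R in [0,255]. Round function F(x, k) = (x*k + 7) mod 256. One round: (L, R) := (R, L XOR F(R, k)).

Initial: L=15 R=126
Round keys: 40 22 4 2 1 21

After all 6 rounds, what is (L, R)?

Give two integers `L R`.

Answer: 152 251

Derivation:
Round 1 (k=40): L=126 R=184
Round 2 (k=22): L=184 R=169
Round 3 (k=4): L=169 R=19
Round 4 (k=2): L=19 R=132
Round 5 (k=1): L=132 R=152
Round 6 (k=21): L=152 R=251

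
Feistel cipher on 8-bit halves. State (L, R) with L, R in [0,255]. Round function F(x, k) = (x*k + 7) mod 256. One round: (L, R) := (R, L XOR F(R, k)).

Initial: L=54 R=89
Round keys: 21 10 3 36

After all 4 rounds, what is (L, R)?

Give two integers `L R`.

Round 1 (k=21): L=89 R=98
Round 2 (k=10): L=98 R=130
Round 3 (k=3): L=130 R=239
Round 4 (k=36): L=239 R=33

Answer: 239 33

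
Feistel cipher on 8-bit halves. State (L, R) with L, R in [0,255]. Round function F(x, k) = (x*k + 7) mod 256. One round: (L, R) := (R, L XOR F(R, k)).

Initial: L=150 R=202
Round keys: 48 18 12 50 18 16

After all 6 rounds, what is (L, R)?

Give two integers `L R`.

Round 1 (k=48): L=202 R=113
Round 2 (k=18): L=113 R=51
Round 3 (k=12): L=51 R=26
Round 4 (k=50): L=26 R=40
Round 5 (k=18): L=40 R=205
Round 6 (k=16): L=205 R=255

Answer: 205 255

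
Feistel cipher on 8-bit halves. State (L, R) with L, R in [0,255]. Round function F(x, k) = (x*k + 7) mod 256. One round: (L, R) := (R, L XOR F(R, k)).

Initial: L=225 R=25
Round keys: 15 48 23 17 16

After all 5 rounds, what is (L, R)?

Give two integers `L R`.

Answer: 179 33

Derivation:
Round 1 (k=15): L=25 R=159
Round 2 (k=48): L=159 R=206
Round 3 (k=23): L=206 R=22
Round 4 (k=17): L=22 R=179
Round 5 (k=16): L=179 R=33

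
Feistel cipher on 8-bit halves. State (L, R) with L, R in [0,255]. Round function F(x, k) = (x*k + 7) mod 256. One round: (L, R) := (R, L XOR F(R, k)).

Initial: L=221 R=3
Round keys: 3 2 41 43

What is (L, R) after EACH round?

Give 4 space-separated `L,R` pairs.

Answer: 3,205 205,162 162,52 52,97

Derivation:
Round 1 (k=3): L=3 R=205
Round 2 (k=2): L=205 R=162
Round 3 (k=41): L=162 R=52
Round 4 (k=43): L=52 R=97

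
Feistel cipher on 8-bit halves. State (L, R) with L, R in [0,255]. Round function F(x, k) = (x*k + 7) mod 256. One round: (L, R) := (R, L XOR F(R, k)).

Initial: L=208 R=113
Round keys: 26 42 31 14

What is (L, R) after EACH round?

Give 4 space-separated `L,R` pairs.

Round 1 (k=26): L=113 R=81
Round 2 (k=42): L=81 R=32
Round 3 (k=31): L=32 R=182
Round 4 (k=14): L=182 R=219

Answer: 113,81 81,32 32,182 182,219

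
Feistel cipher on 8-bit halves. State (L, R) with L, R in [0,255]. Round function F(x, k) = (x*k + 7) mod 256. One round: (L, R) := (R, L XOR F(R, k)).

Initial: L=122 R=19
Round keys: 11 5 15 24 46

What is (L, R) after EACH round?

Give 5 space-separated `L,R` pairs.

Answer: 19,162 162,34 34,167 167,141 141,250

Derivation:
Round 1 (k=11): L=19 R=162
Round 2 (k=5): L=162 R=34
Round 3 (k=15): L=34 R=167
Round 4 (k=24): L=167 R=141
Round 5 (k=46): L=141 R=250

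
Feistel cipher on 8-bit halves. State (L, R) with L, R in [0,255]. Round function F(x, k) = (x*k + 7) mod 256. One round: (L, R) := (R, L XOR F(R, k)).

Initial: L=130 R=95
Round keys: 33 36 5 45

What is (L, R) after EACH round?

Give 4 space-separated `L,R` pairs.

Answer: 95,196 196,200 200,43 43,94

Derivation:
Round 1 (k=33): L=95 R=196
Round 2 (k=36): L=196 R=200
Round 3 (k=5): L=200 R=43
Round 4 (k=45): L=43 R=94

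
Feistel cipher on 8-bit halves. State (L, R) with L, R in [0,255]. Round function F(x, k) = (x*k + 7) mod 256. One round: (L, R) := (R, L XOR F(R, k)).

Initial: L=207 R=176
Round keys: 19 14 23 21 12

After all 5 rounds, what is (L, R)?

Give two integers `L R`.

Round 1 (k=19): L=176 R=216
Round 2 (k=14): L=216 R=103
Round 3 (k=23): L=103 R=144
Round 4 (k=21): L=144 R=176
Round 5 (k=12): L=176 R=215

Answer: 176 215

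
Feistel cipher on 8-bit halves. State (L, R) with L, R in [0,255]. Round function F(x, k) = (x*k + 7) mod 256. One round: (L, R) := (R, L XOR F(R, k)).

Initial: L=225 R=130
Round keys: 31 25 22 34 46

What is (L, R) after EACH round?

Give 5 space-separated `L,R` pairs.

Round 1 (k=31): L=130 R=36
Round 2 (k=25): L=36 R=9
Round 3 (k=22): L=9 R=233
Round 4 (k=34): L=233 R=240
Round 5 (k=46): L=240 R=206

Answer: 130,36 36,9 9,233 233,240 240,206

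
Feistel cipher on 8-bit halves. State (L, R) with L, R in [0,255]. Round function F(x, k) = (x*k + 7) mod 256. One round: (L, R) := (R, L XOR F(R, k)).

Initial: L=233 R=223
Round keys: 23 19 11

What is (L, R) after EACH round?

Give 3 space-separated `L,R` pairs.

Answer: 223,249 249,93 93,255

Derivation:
Round 1 (k=23): L=223 R=249
Round 2 (k=19): L=249 R=93
Round 3 (k=11): L=93 R=255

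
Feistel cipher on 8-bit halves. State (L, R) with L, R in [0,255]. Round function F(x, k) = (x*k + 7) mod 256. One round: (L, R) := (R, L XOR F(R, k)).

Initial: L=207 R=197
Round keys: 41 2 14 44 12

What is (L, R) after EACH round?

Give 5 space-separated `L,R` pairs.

Round 1 (k=41): L=197 R=91
Round 2 (k=2): L=91 R=120
Round 3 (k=14): L=120 R=204
Round 4 (k=44): L=204 R=111
Round 5 (k=12): L=111 R=247

Answer: 197,91 91,120 120,204 204,111 111,247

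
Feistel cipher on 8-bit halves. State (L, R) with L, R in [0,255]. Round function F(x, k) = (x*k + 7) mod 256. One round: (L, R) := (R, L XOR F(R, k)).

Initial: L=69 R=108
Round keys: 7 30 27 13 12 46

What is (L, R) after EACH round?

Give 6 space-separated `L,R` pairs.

Answer: 108,190 190,39 39,154 154,254 254,117 117,243

Derivation:
Round 1 (k=7): L=108 R=190
Round 2 (k=30): L=190 R=39
Round 3 (k=27): L=39 R=154
Round 4 (k=13): L=154 R=254
Round 5 (k=12): L=254 R=117
Round 6 (k=46): L=117 R=243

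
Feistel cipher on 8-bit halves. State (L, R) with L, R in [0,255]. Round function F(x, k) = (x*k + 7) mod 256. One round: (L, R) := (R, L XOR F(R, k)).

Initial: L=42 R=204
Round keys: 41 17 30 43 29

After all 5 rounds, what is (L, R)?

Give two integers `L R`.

Round 1 (k=41): L=204 R=153
Round 2 (k=17): L=153 R=252
Round 3 (k=30): L=252 R=22
Round 4 (k=43): L=22 R=69
Round 5 (k=29): L=69 R=206

Answer: 69 206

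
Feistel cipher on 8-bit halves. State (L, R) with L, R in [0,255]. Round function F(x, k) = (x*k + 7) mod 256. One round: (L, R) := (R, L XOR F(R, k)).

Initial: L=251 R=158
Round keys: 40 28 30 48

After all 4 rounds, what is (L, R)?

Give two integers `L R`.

Answer: 217 126

Derivation:
Round 1 (k=40): L=158 R=76
Round 2 (k=28): L=76 R=201
Round 3 (k=30): L=201 R=217
Round 4 (k=48): L=217 R=126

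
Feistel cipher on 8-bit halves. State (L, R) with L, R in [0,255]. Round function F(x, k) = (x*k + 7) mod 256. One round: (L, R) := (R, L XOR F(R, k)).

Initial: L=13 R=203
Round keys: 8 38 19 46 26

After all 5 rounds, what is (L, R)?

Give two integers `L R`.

Round 1 (k=8): L=203 R=82
Round 2 (k=38): L=82 R=248
Round 3 (k=19): L=248 R=61
Round 4 (k=46): L=61 R=5
Round 5 (k=26): L=5 R=180

Answer: 5 180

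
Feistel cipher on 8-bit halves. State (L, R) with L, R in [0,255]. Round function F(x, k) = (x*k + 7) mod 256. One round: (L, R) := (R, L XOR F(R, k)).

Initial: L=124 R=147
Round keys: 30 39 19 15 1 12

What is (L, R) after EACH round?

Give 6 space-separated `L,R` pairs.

Answer: 147,61 61,193 193,103 103,209 209,191 191,42

Derivation:
Round 1 (k=30): L=147 R=61
Round 2 (k=39): L=61 R=193
Round 3 (k=19): L=193 R=103
Round 4 (k=15): L=103 R=209
Round 5 (k=1): L=209 R=191
Round 6 (k=12): L=191 R=42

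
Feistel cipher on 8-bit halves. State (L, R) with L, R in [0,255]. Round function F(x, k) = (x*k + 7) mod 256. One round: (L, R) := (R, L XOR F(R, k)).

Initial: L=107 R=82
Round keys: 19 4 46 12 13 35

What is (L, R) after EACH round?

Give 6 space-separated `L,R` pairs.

Round 1 (k=19): L=82 R=118
Round 2 (k=4): L=118 R=141
Round 3 (k=46): L=141 R=43
Round 4 (k=12): L=43 R=134
Round 5 (k=13): L=134 R=254
Round 6 (k=35): L=254 R=71

Answer: 82,118 118,141 141,43 43,134 134,254 254,71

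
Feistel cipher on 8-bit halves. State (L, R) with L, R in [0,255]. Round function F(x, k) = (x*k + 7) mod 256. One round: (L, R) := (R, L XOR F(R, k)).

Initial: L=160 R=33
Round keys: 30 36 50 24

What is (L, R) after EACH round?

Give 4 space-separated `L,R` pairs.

Answer: 33,69 69,154 154,94 94,77

Derivation:
Round 1 (k=30): L=33 R=69
Round 2 (k=36): L=69 R=154
Round 3 (k=50): L=154 R=94
Round 4 (k=24): L=94 R=77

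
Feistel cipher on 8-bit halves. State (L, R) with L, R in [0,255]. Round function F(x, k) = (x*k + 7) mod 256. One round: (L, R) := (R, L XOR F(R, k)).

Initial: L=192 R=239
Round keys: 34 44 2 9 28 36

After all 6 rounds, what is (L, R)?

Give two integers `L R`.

Round 1 (k=34): L=239 R=5
Round 2 (k=44): L=5 R=12
Round 3 (k=2): L=12 R=26
Round 4 (k=9): L=26 R=253
Round 5 (k=28): L=253 R=169
Round 6 (k=36): L=169 R=54

Answer: 169 54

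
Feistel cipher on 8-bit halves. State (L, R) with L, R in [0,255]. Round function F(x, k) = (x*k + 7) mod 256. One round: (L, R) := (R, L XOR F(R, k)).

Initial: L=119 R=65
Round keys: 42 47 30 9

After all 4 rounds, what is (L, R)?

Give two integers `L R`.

Round 1 (k=42): L=65 R=198
Round 2 (k=47): L=198 R=32
Round 3 (k=30): L=32 R=1
Round 4 (k=9): L=1 R=48

Answer: 1 48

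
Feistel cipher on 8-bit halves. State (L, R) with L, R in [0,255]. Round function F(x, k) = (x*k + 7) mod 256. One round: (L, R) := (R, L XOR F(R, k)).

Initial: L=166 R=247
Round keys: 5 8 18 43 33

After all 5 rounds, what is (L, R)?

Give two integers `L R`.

Round 1 (k=5): L=247 R=124
Round 2 (k=8): L=124 R=16
Round 3 (k=18): L=16 R=91
Round 4 (k=43): L=91 R=64
Round 5 (k=33): L=64 R=28

Answer: 64 28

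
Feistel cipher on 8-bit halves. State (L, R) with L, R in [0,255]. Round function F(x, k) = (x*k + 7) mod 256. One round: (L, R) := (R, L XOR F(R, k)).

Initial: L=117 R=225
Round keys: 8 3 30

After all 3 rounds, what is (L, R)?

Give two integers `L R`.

Round 1 (k=8): L=225 R=122
Round 2 (k=3): L=122 R=148
Round 3 (k=30): L=148 R=37

Answer: 148 37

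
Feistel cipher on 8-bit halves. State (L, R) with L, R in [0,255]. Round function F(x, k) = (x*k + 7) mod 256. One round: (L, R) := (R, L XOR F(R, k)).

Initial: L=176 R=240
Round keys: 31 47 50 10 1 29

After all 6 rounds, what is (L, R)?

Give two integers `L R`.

Answer: 46 58

Derivation:
Round 1 (k=31): L=240 R=167
Round 2 (k=47): L=167 R=64
Round 3 (k=50): L=64 R=32
Round 4 (k=10): L=32 R=7
Round 5 (k=1): L=7 R=46
Round 6 (k=29): L=46 R=58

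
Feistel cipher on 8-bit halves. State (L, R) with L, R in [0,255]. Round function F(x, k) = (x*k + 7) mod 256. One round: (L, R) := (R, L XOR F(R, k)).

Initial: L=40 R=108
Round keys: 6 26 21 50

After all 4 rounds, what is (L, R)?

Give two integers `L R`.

Round 1 (k=6): L=108 R=167
Round 2 (k=26): L=167 R=145
Round 3 (k=21): L=145 R=75
Round 4 (k=50): L=75 R=60

Answer: 75 60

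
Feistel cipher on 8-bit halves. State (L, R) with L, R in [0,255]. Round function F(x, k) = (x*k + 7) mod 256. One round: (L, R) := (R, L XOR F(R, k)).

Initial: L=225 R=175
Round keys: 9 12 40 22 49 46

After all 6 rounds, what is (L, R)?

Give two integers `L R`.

Answer: 146 160

Derivation:
Round 1 (k=9): L=175 R=207
Round 2 (k=12): L=207 R=20
Round 3 (k=40): L=20 R=232
Round 4 (k=22): L=232 R=227
Round 5 (k=49): L=227 R=146
Round 6 (k=46): L=146 R=160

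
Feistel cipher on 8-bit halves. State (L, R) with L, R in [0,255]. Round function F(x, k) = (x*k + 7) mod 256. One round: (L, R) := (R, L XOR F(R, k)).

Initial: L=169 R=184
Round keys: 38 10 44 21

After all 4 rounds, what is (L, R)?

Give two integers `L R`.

Round 1 (k=38): L=184 R=254
Round 2 (k=10): L=254 R=75
Round 3 (k=44): L=75 R=21
Round 4 (k=21): L=21 R=139

Answer: 21 139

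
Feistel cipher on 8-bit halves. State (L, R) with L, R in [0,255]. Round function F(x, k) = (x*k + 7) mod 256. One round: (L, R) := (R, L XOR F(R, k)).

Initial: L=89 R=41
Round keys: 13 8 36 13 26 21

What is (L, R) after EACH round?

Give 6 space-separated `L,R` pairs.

Answer: 41,69 69,6 6,154 154,223 223,55 55,85

Derivation:
Round 1 (k=13): L=41 R=69
Round 2 (k=8): L=69 R=6
Round 3 (k=36): L=6 R=154
Round 4 (k=13): L=154 R=223
Round 5 (k=26): L=223 R=55
Round 6 (k=21): L=55 R=85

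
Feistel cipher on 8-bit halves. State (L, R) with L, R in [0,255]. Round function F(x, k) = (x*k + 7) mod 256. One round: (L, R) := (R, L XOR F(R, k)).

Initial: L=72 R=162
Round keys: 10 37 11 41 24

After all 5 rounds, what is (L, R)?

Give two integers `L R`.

Round 1 (k=10): L=162 R=19
Round 2 (k=37): L=19 R=100
Round 3 (k=11): L=100 R=64
Round 4 (k=41): L=64 R=35
Round 5 (k=24): L=35 R=15

Answer: 35 15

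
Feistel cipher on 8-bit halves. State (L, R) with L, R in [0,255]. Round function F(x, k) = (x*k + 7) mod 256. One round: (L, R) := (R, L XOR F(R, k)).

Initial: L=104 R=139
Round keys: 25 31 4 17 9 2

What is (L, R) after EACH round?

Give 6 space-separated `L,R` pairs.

Round 1 (k=25): L=139 R=242
Round 2 (k=31): L=242 R=222
Round 3 (k=4): L=222 R=141
Round 4 (k=17): L=141 R=186
Round 5 (k=9): L=186 R=28
Round 6 (k=2): L=28 R=133

Answer: 139,242 242,222 222,141 141,186 186,28 28,133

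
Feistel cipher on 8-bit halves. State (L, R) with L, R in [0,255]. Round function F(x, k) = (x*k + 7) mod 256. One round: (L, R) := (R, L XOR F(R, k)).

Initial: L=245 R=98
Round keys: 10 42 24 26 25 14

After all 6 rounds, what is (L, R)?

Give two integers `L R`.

Answer: 198 43

Derivation:
Round 1 (k=10): L=98 R=46
Round 2 (k=42): L=46 R=241
Round 3 (k=24): L=241 R=177
Round 4 (k=26): L=177 R=240
Round 5 (k=25): L=240 R=198
Round 6 (k=14): L=198 R=43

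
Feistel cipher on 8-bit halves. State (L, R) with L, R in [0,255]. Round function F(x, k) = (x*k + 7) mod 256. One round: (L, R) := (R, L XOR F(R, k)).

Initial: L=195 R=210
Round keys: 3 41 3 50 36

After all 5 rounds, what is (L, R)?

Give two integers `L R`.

Round 1 (k=3): L=210 R=190
Round 2 (k=41): L=190 R=167
Round 3 (k=3): L=167 R=66
Round 4 (k=50): L=66 R=76
Round 5 (k=36): L=76 R=245

Answer: 76 245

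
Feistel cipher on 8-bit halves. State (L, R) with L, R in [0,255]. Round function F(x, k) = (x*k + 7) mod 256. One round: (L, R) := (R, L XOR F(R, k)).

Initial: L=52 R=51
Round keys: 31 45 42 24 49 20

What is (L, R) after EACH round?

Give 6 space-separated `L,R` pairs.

Answer: 51,0 0,52 52,143 143,91 91,253 253,144

Derivation:
Round 1 (k=31): L=51 R=0
Round 2 (k=45): L=0 R=52
Round 3 (k=42): L=52 R=143
Round 4 (k=24): L=143 R=91
Round 5 (k=49): L=91 R=253
Round 6 (k=20): L=253 R=144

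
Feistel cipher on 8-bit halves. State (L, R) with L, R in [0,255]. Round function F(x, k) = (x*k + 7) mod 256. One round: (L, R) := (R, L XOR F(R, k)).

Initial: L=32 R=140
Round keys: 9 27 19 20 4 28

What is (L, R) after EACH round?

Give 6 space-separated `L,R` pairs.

Round 1 (k=9): L=140 R=211
Round 2 (k=27): L=211 R=196
Round 3 (k=19): L=196 R=64
Round 4 (k=20): L=64 R=195
Round 5 (k=4): L=195 R=83
Round 6 (k=28): L=83 R=216

Answer: 140,211 211,196 196,64 64,195 195,83 83,216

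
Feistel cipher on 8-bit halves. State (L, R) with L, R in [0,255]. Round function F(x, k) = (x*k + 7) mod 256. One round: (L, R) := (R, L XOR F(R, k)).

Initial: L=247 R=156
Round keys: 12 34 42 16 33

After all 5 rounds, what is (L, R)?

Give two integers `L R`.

Round 1 (k=12): L=156 R=160
Round 2 (k=34): L=160 R=219
Round 3 (k=42): L=219 R=85
Round 4 (k=16): L=85 R=140
Round 5 (k=33): L=140 R=70

Answer: 140 70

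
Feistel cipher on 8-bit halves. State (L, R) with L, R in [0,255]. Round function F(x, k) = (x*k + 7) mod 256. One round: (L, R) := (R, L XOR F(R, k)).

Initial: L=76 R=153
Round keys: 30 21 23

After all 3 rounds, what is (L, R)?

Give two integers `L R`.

Answer: 173 43

Derivation:
Round 1 (k=30): L=153 R=185
Round 2 (k=21): L=185 R=173
Round 3 (k=23): L=173 R=43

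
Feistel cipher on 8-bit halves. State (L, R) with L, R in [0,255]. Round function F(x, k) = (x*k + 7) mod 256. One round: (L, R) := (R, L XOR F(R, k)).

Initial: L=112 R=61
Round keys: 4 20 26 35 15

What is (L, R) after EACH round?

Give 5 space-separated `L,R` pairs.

Round 1 (k=4): L=61 R=139
Round 2 (k=20): L=139 R=222
Round 3 (k=26): L=222 R=24
Round 4 (k=35): L=24 R=145
Round 5 (k=15): L=145 R=158

Answer: 61,139 139,222 222,24 24,145 145,158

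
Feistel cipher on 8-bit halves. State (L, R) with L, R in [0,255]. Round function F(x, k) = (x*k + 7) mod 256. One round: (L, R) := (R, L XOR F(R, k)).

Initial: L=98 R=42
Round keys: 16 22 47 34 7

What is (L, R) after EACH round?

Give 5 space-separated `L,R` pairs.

Round 1 (k=16): L=42 R=197
Round 2 (k=22): L=197 R=223
Round 3 (k=47): L=223 R=61
Round 4 (k=34): L=61 R=254
Round 5 (k=7): L=254 R=196

Answer: 42,197 197,223 223,61 61,254 254,196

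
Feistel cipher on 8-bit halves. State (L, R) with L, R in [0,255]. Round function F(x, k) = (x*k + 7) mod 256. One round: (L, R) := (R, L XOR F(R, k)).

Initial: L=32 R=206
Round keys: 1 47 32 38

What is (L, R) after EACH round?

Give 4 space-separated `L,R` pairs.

Round 1 (k=1): L=206 R=245
Round 2 (k=47): L=245 R=204
Round 3 (k=32): L=204 R=114
Round 4 (k=38): L=114 R=63

Answer: 206,245 245,204 204,114 114,63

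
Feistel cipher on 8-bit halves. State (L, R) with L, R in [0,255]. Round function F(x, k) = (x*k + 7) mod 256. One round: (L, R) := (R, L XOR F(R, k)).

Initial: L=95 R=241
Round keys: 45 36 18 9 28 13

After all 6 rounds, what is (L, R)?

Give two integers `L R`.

Answer: 131 219

Derivation:
Round 1 (k=45): L=241 R=59
Round 2 (k=36): L=59 R=162
Round 3 (k=18): L=162 R=80
Round 4 (k=9): L=80 R=117
Round 5 (k=28): L=117 R=131
Round 6 (k=13): L=131 R=219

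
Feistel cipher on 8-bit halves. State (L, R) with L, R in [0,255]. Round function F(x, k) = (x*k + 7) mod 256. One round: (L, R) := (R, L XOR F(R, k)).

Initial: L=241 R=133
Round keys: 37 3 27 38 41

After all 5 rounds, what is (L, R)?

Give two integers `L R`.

Answer: 10 220

Derivation:
Round 1 (k=37): L=133 R=177
Round 2 (k=3): L=177 R=159
Round 3 (k=27): L=159 R=125
Round 4 (k=38): L=125 R=10
Round 5 (k=41): L=10 R=220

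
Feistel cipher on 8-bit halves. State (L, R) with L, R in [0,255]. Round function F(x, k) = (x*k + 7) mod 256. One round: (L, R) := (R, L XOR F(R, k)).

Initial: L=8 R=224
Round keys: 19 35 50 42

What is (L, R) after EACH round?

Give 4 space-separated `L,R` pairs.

Round 1 (k=19): L=224 R=175
Round 2 (k=35): L=175 R=20
Round 3 (k=50): L=20 R=64
Round 4 (k=42): L=64 R=147

Answer: 224,175 175,20 20,64 64,147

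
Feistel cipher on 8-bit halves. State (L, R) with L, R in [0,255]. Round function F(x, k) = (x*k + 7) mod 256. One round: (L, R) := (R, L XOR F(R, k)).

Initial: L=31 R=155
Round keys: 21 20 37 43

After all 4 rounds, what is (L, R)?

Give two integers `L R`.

Round 1 (k=21): L=155 R=161
Round 2 (k=20): L=161 R=0
Round 3 (k=37): L=0 R=166
Round 4 (k=43): L=166 R=233

Answer: 166 233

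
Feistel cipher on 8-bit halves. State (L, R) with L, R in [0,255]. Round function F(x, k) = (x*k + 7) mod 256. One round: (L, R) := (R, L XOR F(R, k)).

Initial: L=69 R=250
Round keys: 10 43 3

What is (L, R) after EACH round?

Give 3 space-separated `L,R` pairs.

Answer: 250,142 142,27 27,214

Derivation:
Round 1 (k=10): L=250 R=142
Round 2 (k=43): L=142 R=27
Round 3 (k=3): L=27 R=214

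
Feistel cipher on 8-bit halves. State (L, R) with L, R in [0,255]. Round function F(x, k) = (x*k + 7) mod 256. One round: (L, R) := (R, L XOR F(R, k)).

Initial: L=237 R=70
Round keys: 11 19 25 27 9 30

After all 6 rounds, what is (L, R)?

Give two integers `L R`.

Round 1 (k=11): L=70 R=228
Round 2 (k=19): L=228 R=181
Round 3 (k=25): L=181 R=80
Round 4 (k=27): L=80 R=194
Round 5 (k=9): L=194 R=137
Round 6 (k=30): L=137 R=215

Answer: 137 215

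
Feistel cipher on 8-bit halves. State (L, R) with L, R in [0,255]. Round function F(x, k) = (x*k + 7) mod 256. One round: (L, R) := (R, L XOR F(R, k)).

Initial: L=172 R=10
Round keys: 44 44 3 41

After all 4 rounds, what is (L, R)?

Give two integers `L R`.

Round 1 (k=44): L=10 R=19
Round 2 (k=44): L=19 R=65
Round 3 (k=3): L=65 R=217
Round 4 (k=41): L=217 R=137

Answer: 217 137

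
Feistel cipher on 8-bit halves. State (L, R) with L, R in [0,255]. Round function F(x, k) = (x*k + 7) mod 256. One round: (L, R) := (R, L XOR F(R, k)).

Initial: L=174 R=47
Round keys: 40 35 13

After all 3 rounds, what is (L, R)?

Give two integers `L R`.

Answer: 213 41

Derivation:
Round 1 (k=40): L=47 R=241
Round 2 (k=35): L=241 R=213
Round 3 (k=13): L=213 R=41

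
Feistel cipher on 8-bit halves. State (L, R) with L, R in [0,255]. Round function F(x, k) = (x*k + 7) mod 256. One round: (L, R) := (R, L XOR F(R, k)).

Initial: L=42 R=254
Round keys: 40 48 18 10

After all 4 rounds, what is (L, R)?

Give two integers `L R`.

Answer: 52 134

Derivation:
Round 1 (k=40): L=254 R=157
Round 2 (k=48): L=157 R=137
Round 3 (k=18): L=137 R=52
Round 4 (k=10): L=52 R=134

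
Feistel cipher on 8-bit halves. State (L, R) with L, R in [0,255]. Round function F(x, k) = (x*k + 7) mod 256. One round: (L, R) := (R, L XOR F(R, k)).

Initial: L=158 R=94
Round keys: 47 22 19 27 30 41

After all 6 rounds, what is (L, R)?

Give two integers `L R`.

Answer: 26 246

Derivation:
Round 1 (k=47): L=94 R=215
Round 2 (k=22): L=215 R=223
Round 3 (k=19): L=223 R=67
Round 4 (k=27): L=67 R=199
Round 5 (k=30): L=199 R=26
Round 6 (k=41): L=26 R=246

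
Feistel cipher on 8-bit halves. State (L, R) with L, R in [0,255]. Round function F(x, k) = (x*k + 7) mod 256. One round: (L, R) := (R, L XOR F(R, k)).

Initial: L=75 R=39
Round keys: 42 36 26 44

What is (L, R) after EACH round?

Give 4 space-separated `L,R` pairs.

Answer: 39,38 38,120 120,17 17,139

Derivation:
Round 1 (k=42): L=39 R=38
Round 2 (k=36): L=38 R=120
Round 3 (k=26): L=120 R=17
Round 4 (k=44): L=17 R=139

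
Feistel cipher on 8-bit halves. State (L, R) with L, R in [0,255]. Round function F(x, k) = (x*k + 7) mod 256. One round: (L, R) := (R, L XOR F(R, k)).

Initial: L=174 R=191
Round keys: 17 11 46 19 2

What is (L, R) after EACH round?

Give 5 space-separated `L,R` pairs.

Round 1 (k=17): L=191 R=24
Round 2 (k=11): L=24 R=176
Round 3 (k=46): L=176 R=191
Round 4 (k=19): L=191 R=132
Round 5 (k=2): L=132 R=176

Answer: 191,24 24,176 176,191 191,132 132,176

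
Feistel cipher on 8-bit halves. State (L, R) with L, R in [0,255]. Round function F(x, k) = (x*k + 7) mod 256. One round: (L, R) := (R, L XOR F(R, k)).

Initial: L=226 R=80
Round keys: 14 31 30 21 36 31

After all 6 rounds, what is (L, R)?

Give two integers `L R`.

Answer: 165 149

Derivation:
Round 1 (k=14): L=80 R=133
Round 2 (k=31): L=133 R=114
Round 3 (k=30): L=114 R=230
Round 4 (k=21): L=230 R=151
Round 5 (k=36): L=151 R=165
Round 6 (k=31): L=165 R=149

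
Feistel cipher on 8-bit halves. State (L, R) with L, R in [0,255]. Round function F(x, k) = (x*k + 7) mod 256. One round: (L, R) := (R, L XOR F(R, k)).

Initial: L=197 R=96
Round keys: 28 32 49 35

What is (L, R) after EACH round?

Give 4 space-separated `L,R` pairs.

Round 1 (k=28): L=96 R=66
Round 2 (k=32): L=66 R=39
Round 3 (k=49): L=39 R=60
Round 4 (k=35): L=60 R=28

Answer: 96,66 66,39 39,60 60,28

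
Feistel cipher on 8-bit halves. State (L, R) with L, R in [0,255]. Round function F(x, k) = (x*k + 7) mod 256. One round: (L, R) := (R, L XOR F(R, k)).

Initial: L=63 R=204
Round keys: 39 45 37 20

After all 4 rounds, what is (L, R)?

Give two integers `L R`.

Answer: 254 72

Derivation:
Round 1 (k=39): L=204 R=36
Round 2 (k=45): L=36 R=151
Round 3 (k=37): L=151 R=254
Round 4 (k=20): L=254 R=72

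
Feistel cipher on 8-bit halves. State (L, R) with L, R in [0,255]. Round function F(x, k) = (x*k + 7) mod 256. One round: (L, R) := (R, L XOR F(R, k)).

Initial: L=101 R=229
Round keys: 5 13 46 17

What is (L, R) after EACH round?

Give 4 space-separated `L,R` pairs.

Round 1 (k=5): L=229 R=229
Round 2 (k=13): L=229 R=77
Round 3 (k=46): L=77 R=56
Round 4 (k=17): L=56 R=242

Answer: 229,229 229,77 77,56 56,242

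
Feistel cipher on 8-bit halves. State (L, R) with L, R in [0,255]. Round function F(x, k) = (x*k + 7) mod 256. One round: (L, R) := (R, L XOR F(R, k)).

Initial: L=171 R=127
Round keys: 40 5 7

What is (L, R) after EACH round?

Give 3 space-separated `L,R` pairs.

Round 1 (k=40): L=127 R=116
Round 2 (k=5): L=116 R=52
Round 3 (k=7): L=52 R=7

Answer: 127,116 116,52 52,7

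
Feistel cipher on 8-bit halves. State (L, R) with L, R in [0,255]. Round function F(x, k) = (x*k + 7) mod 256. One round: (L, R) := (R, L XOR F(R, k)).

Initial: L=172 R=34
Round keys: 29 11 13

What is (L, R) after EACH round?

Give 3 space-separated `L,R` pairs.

Answer: 34,77 77,116 116,166

Derivation:
Round 1 (k=29): L=34 R=77
Round 2 (k=11): L=77 R=116
Round 3 (k=13): L=116 R=166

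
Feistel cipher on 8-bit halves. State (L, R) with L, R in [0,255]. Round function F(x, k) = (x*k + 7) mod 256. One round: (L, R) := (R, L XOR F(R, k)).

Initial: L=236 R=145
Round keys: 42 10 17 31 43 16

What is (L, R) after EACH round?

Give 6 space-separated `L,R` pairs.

Round 1 (k=42): L=145 R=61
Round 2 (k=10): L=61 R=248
Round 3 (k=17): L=248 R=66
Round 4 (k=31): L=66 R=253
Round 5 (k=43): L=253 R=196
Round 6 (k=16): L=196 R=186

Answer: 145,61 61,248 248,66 66,253 253,196 196,186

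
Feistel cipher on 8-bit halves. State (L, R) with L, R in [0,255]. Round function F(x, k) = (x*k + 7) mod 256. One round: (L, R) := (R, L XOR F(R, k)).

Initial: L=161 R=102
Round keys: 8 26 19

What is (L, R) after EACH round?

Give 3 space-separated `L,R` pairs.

Answer: 102,150 150,37 37,80

Derivation:
Round 1 (k=8): L=102 R=150
Round 2 (k=26): L=150 R=37
Round 3 (k=19): L=37 R=80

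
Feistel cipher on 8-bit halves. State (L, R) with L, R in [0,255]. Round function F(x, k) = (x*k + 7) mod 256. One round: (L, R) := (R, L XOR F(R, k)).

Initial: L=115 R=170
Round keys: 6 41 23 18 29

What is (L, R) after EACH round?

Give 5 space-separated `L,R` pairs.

Answer: 170,112 112,93 93,18 18,22 22,151

Derivation:
Round 1 (k=6): L=170 R=112
Round 2 (k=41): L=112 R=93
Round 3 (k=23): L=93 R=18
Round 4 (k=18): L=18 R=22
Round 5 (k=29): L=22 R=151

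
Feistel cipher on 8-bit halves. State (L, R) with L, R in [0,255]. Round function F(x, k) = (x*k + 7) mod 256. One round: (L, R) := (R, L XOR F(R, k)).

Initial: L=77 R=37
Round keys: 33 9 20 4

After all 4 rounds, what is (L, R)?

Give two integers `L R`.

Answer: 170 26

Derivation:
Round 1 (k=33): L=37 R=129
Round 2 (k=9): L=129 R=181
Round 3 (k=20): L=181 R=170
Round 4 (k=4): L=170 R=26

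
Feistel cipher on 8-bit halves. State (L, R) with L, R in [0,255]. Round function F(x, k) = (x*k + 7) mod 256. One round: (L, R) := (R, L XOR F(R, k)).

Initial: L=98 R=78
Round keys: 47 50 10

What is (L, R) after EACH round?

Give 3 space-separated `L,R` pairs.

Answer: 78,59 59,195 195,158

Derivation:
Round 1 (k=47): L=78 R=59
Round 2 (k=50): L=59 R=195
Round 3 (k=10): L=195 R=158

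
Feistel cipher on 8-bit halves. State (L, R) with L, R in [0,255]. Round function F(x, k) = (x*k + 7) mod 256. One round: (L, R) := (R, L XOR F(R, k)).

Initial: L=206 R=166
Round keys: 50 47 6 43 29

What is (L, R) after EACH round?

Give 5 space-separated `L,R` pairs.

Round 1 (k=50): L=166 R=189
Round 2 (k=47): L=189 R=28
Round 3 (k=6): L=28 R=18
Round 4 (k=43): L=18 R=17
Round 5 (k=29): L=17 R=230

Answer: 166,189 189,28 28,18 18,17 17,230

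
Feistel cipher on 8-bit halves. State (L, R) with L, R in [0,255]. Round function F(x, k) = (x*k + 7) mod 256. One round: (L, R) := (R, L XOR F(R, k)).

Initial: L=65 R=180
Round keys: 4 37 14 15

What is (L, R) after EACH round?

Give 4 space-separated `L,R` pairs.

Round 1 (k=4): L=180 R=150
Round 2 (k=37): L=150 R=1
Round 3 (k=14): L=1 R=131
Round 4 (k=15): L=131 R=181

Answer: 180,150 150,1 1,131 131,181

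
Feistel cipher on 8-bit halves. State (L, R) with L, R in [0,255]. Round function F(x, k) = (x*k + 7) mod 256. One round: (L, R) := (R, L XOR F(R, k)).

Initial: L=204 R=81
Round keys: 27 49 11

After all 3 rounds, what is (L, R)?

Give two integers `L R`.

Round 1 (k=27): L=81 R=94
Round 2 (k=49): L=94 R=84
Round 3 (k=11): L=84 R=253

Answer: 84 253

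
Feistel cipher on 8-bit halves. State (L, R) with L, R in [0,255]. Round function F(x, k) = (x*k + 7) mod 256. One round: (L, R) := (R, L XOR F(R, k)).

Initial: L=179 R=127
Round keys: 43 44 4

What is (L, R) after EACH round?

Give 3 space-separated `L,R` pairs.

Answer: 127,239 239,100 100,120

Derivation:
Round 1 (k=43): L=127 R=239
Round 2 (k=44): L=239 R=100
Round 3 (k=4): L=100 R=120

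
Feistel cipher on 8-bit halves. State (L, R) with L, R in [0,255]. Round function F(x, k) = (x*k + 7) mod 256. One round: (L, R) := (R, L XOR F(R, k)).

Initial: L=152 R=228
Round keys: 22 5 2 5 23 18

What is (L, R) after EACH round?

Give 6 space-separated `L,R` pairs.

Round 1 (k=22): L=228 R=7
Round 2 (k=5): L=7 R=206
Round 3 (k=2): L=206 R=164
Round 4 (k=5): L=164 R=245
Round 5 (k=23): L=245 R=174
Round 6 (k=18): L=174 R=182

Answer: 228,7 7,206 206,164 164,245 245,174 174,182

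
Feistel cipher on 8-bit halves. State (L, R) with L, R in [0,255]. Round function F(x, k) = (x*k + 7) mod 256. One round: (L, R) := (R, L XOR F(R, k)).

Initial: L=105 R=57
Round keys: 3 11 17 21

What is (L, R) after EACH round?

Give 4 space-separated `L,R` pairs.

Round 1 (k=3): L=57 R=219
Round 2 (k=11): L=219 R=73
Round 3 (k=17): L=73 R=59
Round 4 (k=21): L=59 R=151

Answer: 57,219 219,73 73,59 59,151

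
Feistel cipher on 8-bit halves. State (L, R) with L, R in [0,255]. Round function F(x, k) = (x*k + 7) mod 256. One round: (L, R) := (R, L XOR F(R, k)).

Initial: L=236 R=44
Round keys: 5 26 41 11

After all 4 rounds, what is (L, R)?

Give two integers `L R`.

Answer: 223 61

Derivation:
Round 1 (k=5): L=44 R=15
Round 2 (k=26): L=15 R=161
Round 3 (k=41): L=161 R=223
Round 4 (k=11): L=223 R=61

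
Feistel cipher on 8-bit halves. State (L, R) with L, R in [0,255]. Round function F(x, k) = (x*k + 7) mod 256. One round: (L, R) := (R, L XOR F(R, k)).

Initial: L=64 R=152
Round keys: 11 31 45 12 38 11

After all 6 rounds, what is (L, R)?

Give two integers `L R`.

Round 1 (k=11): L=152 R=207
Round 2 (k=31): L=207 R=128
Round 3 (k=45): L=128 R=72
Round 4 (k=12): L=72 R=231
Round 5 (k=38): L=231 R=25
Round 6 (k=11): L=25 R=253

Answer: 25 253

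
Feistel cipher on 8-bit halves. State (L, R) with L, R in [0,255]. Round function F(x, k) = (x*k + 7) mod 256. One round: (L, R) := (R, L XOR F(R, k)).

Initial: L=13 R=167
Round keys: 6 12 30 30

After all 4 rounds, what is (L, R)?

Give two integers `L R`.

Round 1 (k=6): L=167 R=252
Round 2 (k=12): L=252 R=112
Round 3 (k=30): L=112 R=219
Round 4 (k=30): L=219 R=193

Answer: 219 193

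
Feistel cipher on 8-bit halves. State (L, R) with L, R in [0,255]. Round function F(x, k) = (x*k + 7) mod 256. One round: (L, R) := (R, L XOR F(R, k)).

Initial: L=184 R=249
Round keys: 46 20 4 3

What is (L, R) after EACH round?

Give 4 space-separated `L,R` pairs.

Round 1 (k=46): L=249 R=125
Round 2 (k=20): L=125 R=50
Round 3 (k=4): L=50 R=178
Round 4 (k=3): L=178 R=47

Answer: 249,125 125,50 50,178 178,47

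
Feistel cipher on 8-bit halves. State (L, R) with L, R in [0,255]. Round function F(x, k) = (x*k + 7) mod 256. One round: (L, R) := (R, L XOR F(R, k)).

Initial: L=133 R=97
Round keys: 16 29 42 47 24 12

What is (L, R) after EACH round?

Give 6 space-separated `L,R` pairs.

Answer: 97,146 146,240 240,245 245,242 242,66 66,237

Derivation:
Round 1 (k=16): L=97 R=146
Round 2 (k=29): L=146 R=240
Round 3 (k=42): L=240 R=245
Round 4 (k=47): L=245 R=242
Round 5 (k=24): L=242 R=66
Round 6 (k=12): L=66 R=237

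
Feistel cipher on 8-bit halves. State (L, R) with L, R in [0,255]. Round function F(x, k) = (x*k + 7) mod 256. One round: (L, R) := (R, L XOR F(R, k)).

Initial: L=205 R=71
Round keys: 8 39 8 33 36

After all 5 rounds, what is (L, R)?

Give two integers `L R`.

Answer: 46 154

Derivation:
Round 1 (k=8): L=71 R=242
Round 2 (k=39): L=242 R=162
Round 3 (k=8): L=162 R=229
Round 4 (k=33): L=229 R=46
Round 5 (k=36): L=46 R=154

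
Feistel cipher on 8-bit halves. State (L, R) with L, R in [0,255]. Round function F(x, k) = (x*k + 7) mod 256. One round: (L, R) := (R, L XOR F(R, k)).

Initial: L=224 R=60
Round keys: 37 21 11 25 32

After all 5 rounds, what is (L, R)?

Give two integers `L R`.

Round 1 (k=37): L=60 R=83
Round 2 (k=21): L=83 R=234
Round 3 (k=11): L=234 R=70
Round 4 (k=25): L=70 R=55
Round 5 (k=32): L=55 R=161

Answer: 55 161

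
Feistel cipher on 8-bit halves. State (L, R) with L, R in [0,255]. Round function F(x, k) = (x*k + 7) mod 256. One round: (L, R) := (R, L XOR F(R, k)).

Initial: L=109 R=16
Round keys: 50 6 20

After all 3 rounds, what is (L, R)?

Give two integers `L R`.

Round 1 (k=50): L=16 R=74
Round 2 (k=6): L=74 R=211
Round 3 (k=20): L=211 R=201

Answer: 211 201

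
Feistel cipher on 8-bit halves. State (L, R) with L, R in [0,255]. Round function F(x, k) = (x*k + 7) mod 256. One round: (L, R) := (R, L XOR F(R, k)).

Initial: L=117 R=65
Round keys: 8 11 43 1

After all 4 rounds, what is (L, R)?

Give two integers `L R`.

Answer: 201 212

Derivation:
Round 1 (k=8): L=65 R=122
Round 2 (k=11): L=122 R=4
Round 3 (k=43): L=4 R=201
Round 4 (k=1): L=201 R=212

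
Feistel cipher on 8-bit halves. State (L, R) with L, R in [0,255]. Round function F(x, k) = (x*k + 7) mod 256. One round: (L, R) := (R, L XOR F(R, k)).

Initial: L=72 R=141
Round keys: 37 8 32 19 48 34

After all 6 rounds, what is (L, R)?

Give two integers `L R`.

Round 1 (k=37): L=141 R=32
Round 2 (k=8): L=32 R=138
Round 3 (k=32): L=138 R=103
Round 4 (k=19): L=103 R=38
Round 5 (k=48): L=38 R=64
Round 6 (k=34): L=64 R=161

Answer: 64 161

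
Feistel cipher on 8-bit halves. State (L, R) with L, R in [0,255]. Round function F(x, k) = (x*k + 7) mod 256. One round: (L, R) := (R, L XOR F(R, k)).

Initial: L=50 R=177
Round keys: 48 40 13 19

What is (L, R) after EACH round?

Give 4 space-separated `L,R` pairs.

Round 1 (k=48): L=177 R=5
Round 2 (k=40): L=5 R=126
Round 3 (k=13): L=126 R=104
Round 4 (k=19): L=104 R=193

Answer: 177,5 5,126 126,104 104,193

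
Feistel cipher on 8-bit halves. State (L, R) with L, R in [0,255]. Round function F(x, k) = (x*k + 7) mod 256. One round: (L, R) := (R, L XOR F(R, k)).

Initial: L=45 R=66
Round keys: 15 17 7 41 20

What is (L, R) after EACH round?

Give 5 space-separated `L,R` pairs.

Round 1 (k=15): L=66 R=200
Round 2 (k=17): L=200 R=13
Round 3 (k=7): L=13 R=170
Round 4 (k=41): L=170 R=76
Round 5 (k=20): L=76 R=93

Answer: 66,200 200,13 13,170 170,76 76,93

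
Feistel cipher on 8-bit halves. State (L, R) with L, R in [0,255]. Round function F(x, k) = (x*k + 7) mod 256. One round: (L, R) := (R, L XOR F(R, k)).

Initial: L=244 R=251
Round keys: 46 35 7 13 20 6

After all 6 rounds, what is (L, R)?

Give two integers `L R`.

Round 1 (k=46): L=251 R=213
Round 2 (k=35): L=213 R=221
Round 3 (k=7): L=221 R=199
Round 4 (k=13): L=199 R=255
Round 5 (k=20): L=255 R=52
Round 6 (k=6): L=52 R=192

Answer: 52 192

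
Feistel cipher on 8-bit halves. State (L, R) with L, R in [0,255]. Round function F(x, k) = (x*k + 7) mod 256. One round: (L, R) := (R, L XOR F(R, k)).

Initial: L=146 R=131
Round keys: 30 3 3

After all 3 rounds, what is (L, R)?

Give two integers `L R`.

Answer: 99 195

Derivation:
Round 1 (k=30): L=131 R=243
Round 2 (k=3): L=243 R=99
Round 3 (k=3): L=99 R=195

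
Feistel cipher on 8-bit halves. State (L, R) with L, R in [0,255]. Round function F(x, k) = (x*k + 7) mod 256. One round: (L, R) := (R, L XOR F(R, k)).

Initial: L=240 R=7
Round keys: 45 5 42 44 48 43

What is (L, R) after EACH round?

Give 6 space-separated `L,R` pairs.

Round 1 (k=45): L=7 R=178
Round 2 (k=5): L=178 R=134
Round 3 (k=42): L=134 R=177
Round 4 (k=44): L=177 R=245
Round 5 (k=48): L=245 R=70
Round 6 (k=43): L=70 R=60

Answer: 7,178 178,134 134,177 177,245 245,70 70,60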